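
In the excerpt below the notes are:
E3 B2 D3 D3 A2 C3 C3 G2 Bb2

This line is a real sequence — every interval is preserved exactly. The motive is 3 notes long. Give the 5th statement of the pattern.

Unit = 3 notes; the statements start on E3, D3, C3, moving down a 2nd each time.
Extending down a 2nd: Bb2 → Ab2.
So cell 5 is Ab2 Eb2 Gb2.

Ab2 Eb2 Gb2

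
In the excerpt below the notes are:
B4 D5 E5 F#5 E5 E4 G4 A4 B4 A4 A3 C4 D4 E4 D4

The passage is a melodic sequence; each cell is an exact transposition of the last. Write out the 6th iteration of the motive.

C2 Eb2 F2 G2 F2

Unit = 5 notes; the statements start on B4, E4, A3, moving down a 5th each time.
Extending down a 5th: D3 → G2 → C2.
From C2 the exact shape gives C2 Eb2 F2 G2 F2.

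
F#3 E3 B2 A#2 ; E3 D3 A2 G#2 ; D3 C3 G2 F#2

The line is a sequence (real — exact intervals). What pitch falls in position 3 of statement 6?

Db2

The unit is 4 notes. Position-3 pitches of the 3 shown cells: B2, A2, G2.
Carrying that down a 2nd forward: F2 → Eb2 → Db2.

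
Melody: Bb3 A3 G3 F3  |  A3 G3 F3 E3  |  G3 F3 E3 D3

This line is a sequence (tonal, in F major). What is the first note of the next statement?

With a 4-note motive the entries are Bb3, A3, G3, each down a 2nd from the previous.
One more step down a 2nd gives F3.

F3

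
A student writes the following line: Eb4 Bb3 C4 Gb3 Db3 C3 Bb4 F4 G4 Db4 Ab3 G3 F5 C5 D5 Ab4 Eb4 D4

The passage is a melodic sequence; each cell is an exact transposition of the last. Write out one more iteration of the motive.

Taking 6-note groups, the heads are Eb4, Bb4, F5: the pattern moves up a 5th.
Statement 4 starts on C6 and keeps the same exact contour: C6 G5 A5 Eb5 Bb4 A4.

C6 G5 A5 Eb5 Bb4 A4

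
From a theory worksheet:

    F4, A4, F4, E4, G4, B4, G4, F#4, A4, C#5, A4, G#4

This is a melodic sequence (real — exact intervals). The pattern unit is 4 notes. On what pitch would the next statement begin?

Taking 4-note groups, the heads are F4, G4, A4: the pattern moves up a 2nd.
One more step up a 2nd gives B4.

B4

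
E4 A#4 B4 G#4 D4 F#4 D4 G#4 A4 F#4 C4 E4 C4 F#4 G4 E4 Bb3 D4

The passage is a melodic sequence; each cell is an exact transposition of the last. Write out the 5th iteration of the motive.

Ab3 D4 Eb4 C4 Gb3 Bb3

With a 6-note motive the entries are E4, D4, C4, each down a 2nd from the previous.
Continuing the starts: Bb3 → Ab3.
Statement 5 starts on Ab3 and keeps the same exact contour: Ab3 D4 Eb4 C4 Gb3 Bb3.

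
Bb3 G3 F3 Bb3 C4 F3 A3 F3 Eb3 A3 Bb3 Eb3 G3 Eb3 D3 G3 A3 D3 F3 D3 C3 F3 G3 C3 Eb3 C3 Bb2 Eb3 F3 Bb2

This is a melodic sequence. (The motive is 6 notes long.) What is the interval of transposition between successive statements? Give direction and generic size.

down a 2nd

Taking 6-note groups, the heads are Bb3, A3, G3, F3, Eb3: the pattern moves down a 2nd.
Bb3 to A3 is down a 2nd.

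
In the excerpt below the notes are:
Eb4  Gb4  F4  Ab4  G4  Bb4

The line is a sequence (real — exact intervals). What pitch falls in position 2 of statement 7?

With 2-note cells, note 2 of each statement runs Gb4, Ab4, Bb4.
Extending up a 2nd: C5 → D5 → E5 → F#5.

F#5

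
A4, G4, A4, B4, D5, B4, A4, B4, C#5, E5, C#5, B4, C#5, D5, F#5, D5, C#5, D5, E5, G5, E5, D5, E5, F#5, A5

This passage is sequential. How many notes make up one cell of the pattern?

There are 25 notes; a 5-note unit gives 5 cells:
A4 G4 A4 B4 D5 | B4 A4 B4 C#5 E5 | C#5 B4 C#5 D5 F#5 | D5 C#5 D5 E5 G5 | E5 D5 E5 F#5 A5
That's a consistent up a 2nd shift per cell, and no other grouping gives one.

5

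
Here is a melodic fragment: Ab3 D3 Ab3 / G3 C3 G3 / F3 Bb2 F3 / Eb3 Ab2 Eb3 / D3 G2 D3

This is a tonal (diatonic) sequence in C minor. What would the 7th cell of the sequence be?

Unit = 3 notes; the statements start on Ab3, G3, F3, Eb3, D3, moving down a 2nd each time.
Extending down a 2nd: C3 → Bb2.
So cell 7 is Bb2 Eb2 Bb2.

Bb2 Eb2 Bb2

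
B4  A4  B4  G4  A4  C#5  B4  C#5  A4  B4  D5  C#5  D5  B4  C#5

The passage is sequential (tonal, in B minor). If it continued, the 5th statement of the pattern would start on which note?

F#5

Taking 5-note groups, the heads are B4, C#5, D5: the pattern moves up a 2nd.
Continuing: E5 → F#5. Statement 5 starts on F#5.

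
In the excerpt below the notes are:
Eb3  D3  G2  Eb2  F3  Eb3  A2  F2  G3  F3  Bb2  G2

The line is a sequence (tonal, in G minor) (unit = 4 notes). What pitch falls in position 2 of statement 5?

The unit is 4 notes. Position-2 pitches of the 3 shown cells: D3, Eb3, F3.
Carrying that up a 2nd forward: G3 → A3.

A3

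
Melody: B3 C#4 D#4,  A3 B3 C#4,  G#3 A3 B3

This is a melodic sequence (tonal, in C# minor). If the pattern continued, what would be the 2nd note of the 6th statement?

With 3-note cells, note 2 of each statement runs C#4, B3, A3.
Extending down a 2nd: G#3 → F#3 → E3.

E3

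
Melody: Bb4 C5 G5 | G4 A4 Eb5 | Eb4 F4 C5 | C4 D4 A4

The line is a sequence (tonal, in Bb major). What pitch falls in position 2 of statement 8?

C3

Grouping in 3s, the 2nd note of each cell is C5, A4, F4, D4.
Carrying that down a 3rd forward: Bb3 → G3 → Eb3 → C3.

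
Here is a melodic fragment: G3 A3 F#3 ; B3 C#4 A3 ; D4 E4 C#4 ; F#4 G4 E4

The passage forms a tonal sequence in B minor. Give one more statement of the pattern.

A4 B4 G4

Taking 3-note groups, the heads are G3, B3, D4, F#4: the pattern moves up a 3rd.
From A4 the diatonic shape gives A4 B4 G4.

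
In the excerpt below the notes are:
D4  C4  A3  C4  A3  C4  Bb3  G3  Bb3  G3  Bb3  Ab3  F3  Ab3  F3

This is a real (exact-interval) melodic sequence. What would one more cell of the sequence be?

The 5-note cells begin on D4, C4, Bb3 — each down a 2nd from the last.
So cell 4 is Ab3 Gb3 Eb3 Gb3 Eb3.

Ab3 Gb3 Eb3 Gb3 Eb3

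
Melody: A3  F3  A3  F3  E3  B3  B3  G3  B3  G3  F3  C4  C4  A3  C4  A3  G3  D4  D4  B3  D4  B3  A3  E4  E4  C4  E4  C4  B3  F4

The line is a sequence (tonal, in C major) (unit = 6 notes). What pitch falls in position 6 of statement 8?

The unit is 6 notes. Position-6 pitches of the 5 shown cells: B3, C4, D4, E4, F4.
Extending up a 2nd: G4 → A4 → B4.

B4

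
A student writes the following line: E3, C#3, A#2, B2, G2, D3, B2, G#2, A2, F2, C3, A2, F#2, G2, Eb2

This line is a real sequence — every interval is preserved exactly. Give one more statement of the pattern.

Bb2 G2 E2 F2 Db2

Taking 5-note groups, the heads are E3, D3, C3: the pattern moves down a 2nd.
From Bb2 the exact shape gives Bb2 G2 E2 F2 Db2.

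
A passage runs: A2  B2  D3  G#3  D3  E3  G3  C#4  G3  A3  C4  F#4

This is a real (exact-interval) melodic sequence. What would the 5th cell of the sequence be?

The 4-note cells begin on A2, D3, G3 — each up a 4th from the last.
Continuing the starts: C4 → F4.
Statement 5 starts on F4 and keeps the same exact contour: F4 G4 Bb4 E5.

F4 G4 Bb4 E5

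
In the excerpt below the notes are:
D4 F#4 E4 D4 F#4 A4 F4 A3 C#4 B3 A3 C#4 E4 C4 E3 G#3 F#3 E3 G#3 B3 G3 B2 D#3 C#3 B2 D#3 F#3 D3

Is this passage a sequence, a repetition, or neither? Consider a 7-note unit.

sequence

Each 7-note cell is the previous one transposed down a 4th.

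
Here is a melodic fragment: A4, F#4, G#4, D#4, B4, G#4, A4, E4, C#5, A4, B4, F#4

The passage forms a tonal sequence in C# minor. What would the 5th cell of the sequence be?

E5 C#5 D#5 A4

Unit = 4 notes; the statements start on A4, B4, C#5, moving up a 2nd each time.
Extending up a 2nd: D#5 → E5.
Statement 5 starts on E5 and keeps the same diatonic contour: E5 C#5 D#5 A4.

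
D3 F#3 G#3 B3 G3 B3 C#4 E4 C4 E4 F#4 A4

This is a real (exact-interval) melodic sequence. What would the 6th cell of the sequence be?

Eb5 G5 A5 C6

With a 4-note motive the entries are D3, G3, C4, each up a 4th from the previous.
Carrying on: F4 → Bb4 → Eb5.
So cell 6 is Eb5 G5 A5 C6.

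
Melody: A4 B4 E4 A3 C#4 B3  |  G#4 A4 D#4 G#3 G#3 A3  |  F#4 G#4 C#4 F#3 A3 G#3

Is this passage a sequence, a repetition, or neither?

Note 5 of cell 2 is G#3; if this were a sequence it would be B3. No unit length gives a consistent transposition pattern.

neither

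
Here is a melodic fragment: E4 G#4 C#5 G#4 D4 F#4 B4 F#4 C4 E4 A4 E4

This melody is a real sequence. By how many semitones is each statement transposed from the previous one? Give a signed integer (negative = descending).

Unit = 4 notes; the statements start on E4, D4, C4, moving down a 2nd each time.
Counting half-steps from E4 to D4: -2.

-2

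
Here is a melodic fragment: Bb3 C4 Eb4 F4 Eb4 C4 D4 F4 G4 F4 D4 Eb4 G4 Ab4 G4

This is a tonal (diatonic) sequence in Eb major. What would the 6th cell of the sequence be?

The 5-note cells begin on Bb3, C4, D4 — each up a 2nd from the last.
Extending up a 2nd: Eb4 → F4 → G4.
From G4 the diatonic shape gives G4 Ab4 C5 D5 C5.

G4 Ab4 C5 D5 C5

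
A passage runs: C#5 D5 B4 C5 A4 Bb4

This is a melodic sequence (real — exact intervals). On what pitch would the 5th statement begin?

Unit = 2 notes; the statements start on C#5, B4, A4, moving down a 2nd each time.
Continuing: G4 → F4. Statement 5 starts on F4.

F4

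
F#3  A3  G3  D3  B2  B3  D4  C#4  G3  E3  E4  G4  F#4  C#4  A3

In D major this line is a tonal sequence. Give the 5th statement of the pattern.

D5 F#5 E5 B4 G4

Taking 5-note groups, the heads are F#3, B3, E4: the pattern moves up a 4th.
Extending up a 4th: A4 → D5.
Statement 5 starts on D5 and keeps the same diatonic contour: D5 F#5 E5 B4 G4.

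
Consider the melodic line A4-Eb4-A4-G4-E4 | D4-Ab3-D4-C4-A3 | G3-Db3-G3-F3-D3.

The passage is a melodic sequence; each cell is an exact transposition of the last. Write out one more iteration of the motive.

C3 Gb2 C3 Bb2 G2

Unit = 5 notes; the statements start on A4, D4, G3, moving down a 5th each time.
Statement 4 starts on C3 and keeps the same exact contour: C3 Gb2 C3 Bb2 G2.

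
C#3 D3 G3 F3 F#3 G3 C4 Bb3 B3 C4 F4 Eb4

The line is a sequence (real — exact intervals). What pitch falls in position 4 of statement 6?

Gb5

Grouping in 4s, the 4th note of each cell is F3, Bb3, Eb4.
Each moves up a 4th. Continuing: Ab4 → Db5 → Gb5.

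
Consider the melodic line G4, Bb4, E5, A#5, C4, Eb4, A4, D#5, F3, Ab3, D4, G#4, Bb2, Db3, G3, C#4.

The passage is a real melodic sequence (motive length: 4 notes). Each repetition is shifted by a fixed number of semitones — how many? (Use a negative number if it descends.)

-7

Unit = 4 notes; the statements start on G4, C4, F3, Bb2, moving down a 5th each time.
Counting half-steps from G4 to C4: -7.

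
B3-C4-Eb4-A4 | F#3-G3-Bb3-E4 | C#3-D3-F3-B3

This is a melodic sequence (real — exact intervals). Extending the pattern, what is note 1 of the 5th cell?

D#2

With 4-note cells, note 1 of each statement runs B3, F#3, C#3.
Carrying that down a 4th forward: G#2 → D#2.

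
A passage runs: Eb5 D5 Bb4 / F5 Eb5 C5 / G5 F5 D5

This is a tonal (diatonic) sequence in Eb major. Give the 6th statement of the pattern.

With a 3-note motive the entries are Eb5, F5, G5, each up a 2nd from the previous.
Extending up a 2nd: Ab5 → Bb5 → C6.
So cell 6 is C6 Bb5 G5.

C6 Bb5 G5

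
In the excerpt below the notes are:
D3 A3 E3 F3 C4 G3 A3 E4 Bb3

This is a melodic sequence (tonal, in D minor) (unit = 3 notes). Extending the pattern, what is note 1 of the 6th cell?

Grouping in 3s, the 1st note of each cell is D3, F3, A3.
Each moves up a 3rd. Continuing: C4 → E4 → G4.

G4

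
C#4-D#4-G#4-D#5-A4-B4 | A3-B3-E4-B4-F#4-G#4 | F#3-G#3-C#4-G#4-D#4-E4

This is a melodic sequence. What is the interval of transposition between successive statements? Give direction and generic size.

With a 6-note motive the entries are C#4, A3, F#3, each down a 3rd from the previous.
From C#4 to A3: down a 3rd.

down a 3rd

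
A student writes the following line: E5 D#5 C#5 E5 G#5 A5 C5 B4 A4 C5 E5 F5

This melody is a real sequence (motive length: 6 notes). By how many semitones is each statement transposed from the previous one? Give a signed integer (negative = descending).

-4

Taking 6-note groups, the heads are E5, C5: the pattern moves down a 3rd.
E5→C5 is 72 − 76 = -4 semitones.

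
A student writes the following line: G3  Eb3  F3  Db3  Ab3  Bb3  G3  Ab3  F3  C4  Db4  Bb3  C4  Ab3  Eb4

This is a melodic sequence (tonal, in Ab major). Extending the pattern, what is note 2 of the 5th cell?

F4

With 5-note cells, note 2 of each statement runs Eb3, G3, Bb3.
Carrying that up a 3rd forward: Db4 → F4.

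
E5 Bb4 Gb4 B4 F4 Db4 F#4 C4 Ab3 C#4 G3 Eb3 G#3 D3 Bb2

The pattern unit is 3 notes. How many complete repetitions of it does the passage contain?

15 notes in groups of 3 gives 15/3 = 5 statements.
Starts: E5, B4, F#4, C#4, G#3 — each down a 4th.

5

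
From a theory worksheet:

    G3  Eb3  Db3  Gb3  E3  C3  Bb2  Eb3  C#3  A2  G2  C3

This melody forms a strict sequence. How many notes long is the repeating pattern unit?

4

12 notes total. Splitting into 3 groups of 4:
G3 Eb3 Db3 Gb3 | E3 C3 Bb2 Eb3 | C#3 A2 G2 C3
Each cell is the previous one down a 3rd — so the unit is 4 notes.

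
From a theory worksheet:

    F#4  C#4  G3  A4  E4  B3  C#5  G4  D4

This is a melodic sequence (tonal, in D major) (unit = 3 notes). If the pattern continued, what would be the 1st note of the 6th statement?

Grouping in 3s, the 1st note of each cell is F#4, A4, C#5.
Carrying that up a 3rd forward: E5 → G5 → B5.

B5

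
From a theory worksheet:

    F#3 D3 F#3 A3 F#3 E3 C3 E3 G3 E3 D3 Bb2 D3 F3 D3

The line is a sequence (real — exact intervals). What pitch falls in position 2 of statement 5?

Gb2

With 5-note cells, note 2 of each statement runs D3, C3, Bb2.
Extending down a 2nd: Ab2 → Gb2.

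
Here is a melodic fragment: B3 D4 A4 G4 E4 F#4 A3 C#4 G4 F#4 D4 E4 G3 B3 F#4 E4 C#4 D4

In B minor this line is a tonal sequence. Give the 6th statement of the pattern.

D3 F#3 C#4 B3 G3 A3

The 6-note cells begin on B3, A3, G3 — each down a 2nd from the last.
Extending down a 2nd: F#3 → E3 → D3.
Statement 6 starts on D3 and keeps the same diatonic contour: D3 F#3 C#4 B3 G3 A3.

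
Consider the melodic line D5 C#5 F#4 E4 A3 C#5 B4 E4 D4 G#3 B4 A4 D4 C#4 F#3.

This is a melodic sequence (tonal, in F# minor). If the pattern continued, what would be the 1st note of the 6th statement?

F#4

The unit is 5 notes. Position-1 pitches of the 3 shown cells: D5, C#5, B4.
Carrying that down a 2nd forward: A4 → G#4 → F#4.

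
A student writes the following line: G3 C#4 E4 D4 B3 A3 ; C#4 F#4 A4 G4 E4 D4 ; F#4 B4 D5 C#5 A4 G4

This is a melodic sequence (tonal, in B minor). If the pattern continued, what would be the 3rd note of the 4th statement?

The unit is 6 notes. Position-3 pitches of the 3 shown cells: E4, A4, D5.
Each moves up a 4th; the next is G5.

G5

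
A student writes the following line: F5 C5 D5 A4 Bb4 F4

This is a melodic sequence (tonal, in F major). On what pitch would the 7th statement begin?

A3

Unit = 2 notes; the statements start on F5, D5, Bb4, moving down a 3rd each time.
Continuing: G4 → E4 → C4 → A3. Statement 7 starts on A3.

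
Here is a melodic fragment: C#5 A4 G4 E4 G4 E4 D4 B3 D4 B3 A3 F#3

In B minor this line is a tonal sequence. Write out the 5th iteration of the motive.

E3 C#3 B2 G2

Taking 4-note groups, the heads are C#5, G4, D4: the pattern moves down a 4th.
Carrying on: A3 → E3.
From E3 the diatonic shape gives E3 C#3 B2 G2.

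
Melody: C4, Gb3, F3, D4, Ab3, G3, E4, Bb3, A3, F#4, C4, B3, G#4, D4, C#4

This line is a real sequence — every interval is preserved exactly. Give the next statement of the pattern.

With a 3-note motive the entries are C4, D4, E4, F#4, G#4, each up a 2nd from the previous.
Statement 6 starts on A#4 and keeps the same exact contour: A#4 E4 D#4.

A#4 E4 D#4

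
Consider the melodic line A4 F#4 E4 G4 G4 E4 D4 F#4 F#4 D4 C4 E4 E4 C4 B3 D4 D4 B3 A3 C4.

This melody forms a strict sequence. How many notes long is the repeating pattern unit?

20 notes total. Splitting into 5 groups of 4:
A4 F#4 E4 G4 | G4 E4 D4 F#4 | F#4 D4 C4 E4 | E4 C4 B3 D4 | D4 B3 A3 C4
Every group is a transposition down a 2nd of the one before; no shorter unit works.

4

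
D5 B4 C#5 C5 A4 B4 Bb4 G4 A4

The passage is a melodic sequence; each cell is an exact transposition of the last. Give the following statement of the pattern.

Unit = 3 notes; the statements start on D5, C5, Bb4, moving down a 2nd each time.
So cell 4 is Ab4 F4 G4.

Ab4 F4 G4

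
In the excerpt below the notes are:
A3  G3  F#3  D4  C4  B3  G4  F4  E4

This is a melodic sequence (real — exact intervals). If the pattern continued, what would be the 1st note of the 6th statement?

With 3-note cells, note 1 of each statement runs A3, D4, G4.
Each moves up a 4th. Continuing: C5 → F5 → Bb5.

Bb5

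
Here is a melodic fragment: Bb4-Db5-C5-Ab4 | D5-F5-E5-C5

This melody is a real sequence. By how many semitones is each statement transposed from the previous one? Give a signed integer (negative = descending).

4

With a 4-note motive the entries are Bb4, D5, each up a 3rd from the previous.
Bb4→D5 is 74 − 70 = 4 semitones.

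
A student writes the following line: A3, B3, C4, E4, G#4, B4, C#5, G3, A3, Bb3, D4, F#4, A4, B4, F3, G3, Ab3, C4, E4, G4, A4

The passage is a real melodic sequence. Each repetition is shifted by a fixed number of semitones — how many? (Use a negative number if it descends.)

-2

Unit = 7 notes; the statements start on A3, G3, F3, moving down a 2nd each time.
Counting half-steps from A3 to G3: -2.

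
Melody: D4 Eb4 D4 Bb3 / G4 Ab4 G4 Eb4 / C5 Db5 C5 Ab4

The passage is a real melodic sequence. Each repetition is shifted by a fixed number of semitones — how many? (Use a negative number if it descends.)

Unit = 4 notes; the statements start on D4, G4, C5, moving up a 4th each time.
Counting half-steps from D4 to G4: 5.

5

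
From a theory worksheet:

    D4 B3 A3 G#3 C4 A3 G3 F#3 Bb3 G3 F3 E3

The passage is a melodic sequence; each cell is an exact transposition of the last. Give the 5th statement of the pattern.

The 4-note cells begin on D4, C4, Bb3 — each down a 2nd from the last.
Extending down a 2nd: Ab3 → Gb3.
Statement 5 starts on Gb3 and keeps the same exact contour: Gb3 Eb3 Db3 C3.

Gb3 Eb3 Db3 C3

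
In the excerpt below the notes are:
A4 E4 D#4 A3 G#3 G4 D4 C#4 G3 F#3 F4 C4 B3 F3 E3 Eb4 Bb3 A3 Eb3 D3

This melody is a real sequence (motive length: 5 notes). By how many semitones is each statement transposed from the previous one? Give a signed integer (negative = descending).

Taking 5-note groups, the heads are A4, G4, F4, Eb4: the pattern moves down a 2nd.
Counting half-steps from A4 to G4: -2.

-2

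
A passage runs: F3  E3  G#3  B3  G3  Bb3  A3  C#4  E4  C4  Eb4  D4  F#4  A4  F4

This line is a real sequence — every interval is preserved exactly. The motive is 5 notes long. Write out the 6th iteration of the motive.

Gb5 F5 A5 C6 Ab5

The 5-note cells begin on F3, Bb3, Eb4 — each up a 4th from the last.
Extending up a 4th: Ab4 → Db5 → Gb5.
Statement 6 starts on Gb5 and keeps the same exact contour: Gb5 F5 A5 C6 Ab5.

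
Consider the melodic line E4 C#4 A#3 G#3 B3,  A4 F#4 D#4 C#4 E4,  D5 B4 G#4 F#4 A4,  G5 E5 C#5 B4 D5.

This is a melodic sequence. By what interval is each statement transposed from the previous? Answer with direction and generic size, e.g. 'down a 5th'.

Taking 5-note groups, the heads are E4, A4, D5, G5: the pattern moves up a 4th.
From E4 to A4: up a 4th.

up a 4th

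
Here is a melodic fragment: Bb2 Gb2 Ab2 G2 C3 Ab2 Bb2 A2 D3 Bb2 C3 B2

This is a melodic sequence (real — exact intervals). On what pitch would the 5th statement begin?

F#3

The 4-note cells begin on Bb2, C3, D3 — each up a 2nd from the last.
Continuing: E3 → F#3. Statement 5 starts on F#3.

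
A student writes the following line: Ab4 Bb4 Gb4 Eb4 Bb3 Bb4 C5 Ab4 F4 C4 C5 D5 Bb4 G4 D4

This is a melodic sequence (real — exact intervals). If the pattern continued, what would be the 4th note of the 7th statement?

D#5

With 5-note cells, note 4 of each statement runs Eb4, F4, G4.
Each moves up a 2nd. Continuing: A4 → B4 → C#5 → D#5.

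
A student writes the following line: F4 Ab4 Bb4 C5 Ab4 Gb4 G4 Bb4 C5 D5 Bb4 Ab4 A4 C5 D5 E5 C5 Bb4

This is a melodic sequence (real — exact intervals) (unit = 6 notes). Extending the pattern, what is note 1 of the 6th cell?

With 6-note cells, note 1 of each statement runs F4, G4, A4.
Each moves up a 2nd. Continuing: B4 → C#5 → D#5.

D#5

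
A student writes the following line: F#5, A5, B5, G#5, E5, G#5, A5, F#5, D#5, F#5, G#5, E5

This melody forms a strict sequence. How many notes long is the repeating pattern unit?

12 notes total. Splitting into 3 groups of 4:
F#5 A5 B5 G#5 | E5 G#5 A5 F#5 | D#5 F#5 G#5 E5
Each cell is the previous one down a 2nd — so the unit is 4 notes.

4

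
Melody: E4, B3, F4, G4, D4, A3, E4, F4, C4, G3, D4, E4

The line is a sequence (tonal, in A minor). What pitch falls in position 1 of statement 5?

Grouping in 4s, the 1st note of each cell is E4, D4, C4.
Each moves down a 2nd. Continuing: B3 → A3.

A3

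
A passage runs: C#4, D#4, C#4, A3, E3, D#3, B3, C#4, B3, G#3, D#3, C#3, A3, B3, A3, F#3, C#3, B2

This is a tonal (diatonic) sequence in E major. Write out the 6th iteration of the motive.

With a 6-note motive the entries are C#4, B3, A3, each down a 2nd from the previous.
Continuing the starts: G#3 → F#3 → E3.
Statement 6 starts on E3 and keeps the same diatonic contour: E3 F#3 E3 C#3 G#2 F#2.

E3 F#3 E3 C#3 G#2 F#2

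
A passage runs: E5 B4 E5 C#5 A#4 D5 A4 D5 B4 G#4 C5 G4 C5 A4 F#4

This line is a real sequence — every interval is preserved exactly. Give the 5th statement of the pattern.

Ab4 Eb4 Ab4 F4 D4

Unit = 5 notes; the statements start on E5, D5, C5, moving down a 2nd each time.
Extending down a 2nd: Bb4 → Ab4.
Statement 5 starts on Ab4 and keeps the same exact contour: Ab4 Eb4 Ab4 F4 D4.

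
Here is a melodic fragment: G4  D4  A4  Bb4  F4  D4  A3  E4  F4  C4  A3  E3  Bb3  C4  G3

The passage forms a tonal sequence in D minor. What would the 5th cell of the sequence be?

Bb2 F2 C3 D3 A2

Taking 5-note groups, the heads are G4, D4, A3: the pattern moves down a 4th.
Carrying on: E3 → Bb2.
From Bb2 the diatonic shape gives Bb2 F2 C3 D3 A2.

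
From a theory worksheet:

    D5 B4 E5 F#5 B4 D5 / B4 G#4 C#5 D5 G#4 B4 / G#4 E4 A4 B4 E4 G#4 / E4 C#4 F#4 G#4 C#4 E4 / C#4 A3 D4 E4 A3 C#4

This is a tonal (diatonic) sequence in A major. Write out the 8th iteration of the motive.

D3 B2 E3 F#3 B2 D3

With a 6-note motive the entries are D5, B4, G#4, E4, C#4, each down a 3rd from the previous.
Continuing the starts: A3 → F#3 → D3.
Statement 8 starts on D3 and keeps the same diatonic contour: D3 B2 E3 F#3 B2 D3.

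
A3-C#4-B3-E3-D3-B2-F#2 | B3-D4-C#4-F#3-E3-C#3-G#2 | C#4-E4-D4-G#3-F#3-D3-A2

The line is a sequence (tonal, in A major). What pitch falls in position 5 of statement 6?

B3

Grouping in 7s, the 5th note of each cell is D3, E3, F#3.
Carrying that up a 2nd forward: G#3 → A3 → B3.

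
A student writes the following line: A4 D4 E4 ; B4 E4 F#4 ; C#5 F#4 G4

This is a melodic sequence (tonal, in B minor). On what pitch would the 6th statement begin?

F#5

Taking 3-note groups, the heads are A4, B4, C#5: the pattern moves up a 2nd.
Continuing: D5 → E5 → F#5. Statement 6 starts on F#5.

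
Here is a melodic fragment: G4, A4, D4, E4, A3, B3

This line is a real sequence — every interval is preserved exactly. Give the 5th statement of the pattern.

The 2-note cells begin on G4, D4, A3 — each down a 4th from the last.
Extending down a 4th: E3 → B2.
Statement 5 starts on B2 and keeps the same exact contour: B2 C#3.

B2 C#3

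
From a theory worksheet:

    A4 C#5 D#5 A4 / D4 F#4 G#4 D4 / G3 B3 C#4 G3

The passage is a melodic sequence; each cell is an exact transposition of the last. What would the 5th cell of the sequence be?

The 4-note cells begin on A4, D4, G3 — each down a 5th from the last.
Carrying on: C3 → F2.
From F2 the exact shape gives F2 A2 B2 F2.

F2 A2 B2 F2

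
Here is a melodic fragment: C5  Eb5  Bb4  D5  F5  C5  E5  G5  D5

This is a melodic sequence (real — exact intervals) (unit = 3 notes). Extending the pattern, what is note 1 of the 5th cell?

G#5

With 3-note cells, note 1 of each statement runs C5, D5, E5.
Carrying that up a 2nd forward: F#5 → G#5.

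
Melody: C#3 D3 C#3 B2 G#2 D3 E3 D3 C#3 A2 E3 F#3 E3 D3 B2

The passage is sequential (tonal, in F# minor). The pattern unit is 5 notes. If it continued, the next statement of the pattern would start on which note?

Taking 5-note groups, the heads are C#3, D3, E3: the pattern moves up a 2nd.
The next head, up a 2nd from E3, is F#3.

F#3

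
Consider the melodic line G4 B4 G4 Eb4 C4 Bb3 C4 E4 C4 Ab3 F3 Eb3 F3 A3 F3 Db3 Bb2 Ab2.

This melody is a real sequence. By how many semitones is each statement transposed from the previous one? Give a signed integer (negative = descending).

Taking 6-note groups, the heads are G4, C4, F3: the pattern moves down a 5th.
G4 to C4 spans -7 semitones.

-7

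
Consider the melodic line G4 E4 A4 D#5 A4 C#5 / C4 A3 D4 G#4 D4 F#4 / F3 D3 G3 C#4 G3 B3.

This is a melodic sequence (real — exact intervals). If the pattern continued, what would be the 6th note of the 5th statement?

With 6-note cells, note 6 of each statement runs C#5, F#4, B3.
Carrying that down a 5th forward: E3 → A2.

A2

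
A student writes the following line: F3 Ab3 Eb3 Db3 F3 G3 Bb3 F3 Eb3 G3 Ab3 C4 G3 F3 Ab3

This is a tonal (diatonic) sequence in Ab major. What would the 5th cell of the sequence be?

Unit = 5 notes; the statements start on F3, G3, Ab3, moving up a 2nd each time.
Carrying on: Bb3 → C4.
Statement 5 starts on C4 and keeps the same diatonic contour: C4 Eb4 Bb3 Ab3 C4.

C4 Eb4 Bb3 Ab3 C4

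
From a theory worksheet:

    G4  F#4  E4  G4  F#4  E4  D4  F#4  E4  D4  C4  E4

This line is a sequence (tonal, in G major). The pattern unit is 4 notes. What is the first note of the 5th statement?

Taking 4-note groups, the heads are G4, F#4, E4: the pattern moves down a 2nd.
Continuing: D4 → C4. Statement 5 starts on C4.

C4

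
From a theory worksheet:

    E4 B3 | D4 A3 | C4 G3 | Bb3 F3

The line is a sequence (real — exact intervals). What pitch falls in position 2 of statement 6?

Db3

Grouping in 2s, the 2nd note of each cell is B3, A3, G3, F3.
Carrying that down a 2nd forward: Eb3 → Db3.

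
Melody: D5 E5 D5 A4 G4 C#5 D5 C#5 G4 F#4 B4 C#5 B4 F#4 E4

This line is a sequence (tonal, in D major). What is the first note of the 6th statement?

F#4

The 5-note cells begin on D5, C#5, B4 — each down a 2nd from the last.
Extending the heads down a 2nd: A4 → G4 → F#4.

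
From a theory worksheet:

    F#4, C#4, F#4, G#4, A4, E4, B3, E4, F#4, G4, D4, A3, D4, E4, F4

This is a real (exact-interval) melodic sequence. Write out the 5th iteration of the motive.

Bb3 F3 Bb3 C4 Db4

With a 5-note motive the entries are F#4, E4, D4, each down a 2nd from the previous.
Carrying on: C4 → Bb3.
Statement 5 starts on Bb3 and keeps the same exact contour: Bb3 F3 Bb3 C4 Db4.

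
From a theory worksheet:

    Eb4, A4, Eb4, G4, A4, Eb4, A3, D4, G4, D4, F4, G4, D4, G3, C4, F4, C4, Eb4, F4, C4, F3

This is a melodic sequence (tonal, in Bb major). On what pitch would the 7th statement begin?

F3

The 7-note cells begin on Eb4, D4, C4 — each down a 2nd from the last.
Continuing: Bb3 → A3 → G3 → F3. Statement 7 starts on F3.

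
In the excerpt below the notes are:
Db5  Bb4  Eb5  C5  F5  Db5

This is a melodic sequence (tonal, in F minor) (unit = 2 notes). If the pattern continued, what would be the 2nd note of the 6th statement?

Grouping in 2s, the 2nd note of each cell is Bb4, C5, Db5.
Extending up a 2nd: Eb5 → F5 → G5.

G5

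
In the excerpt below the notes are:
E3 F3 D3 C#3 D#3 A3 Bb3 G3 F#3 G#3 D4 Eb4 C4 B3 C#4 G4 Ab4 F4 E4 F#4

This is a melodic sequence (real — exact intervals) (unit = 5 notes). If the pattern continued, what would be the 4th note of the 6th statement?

D5

The unit is 5 notes. Position-4 pitches of the 4 shown cells: C#3, F#3, B3, E4.
Each moves up a 4th. Continuing: A4 → D5.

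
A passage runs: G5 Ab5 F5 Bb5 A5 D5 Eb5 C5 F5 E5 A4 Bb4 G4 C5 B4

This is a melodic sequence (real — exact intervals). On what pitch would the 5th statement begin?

B3

With a 5-note motive the entries are G5, D5, A4, each down a 4th from the previous.
Extending the heads down a 4th: E4 → B3.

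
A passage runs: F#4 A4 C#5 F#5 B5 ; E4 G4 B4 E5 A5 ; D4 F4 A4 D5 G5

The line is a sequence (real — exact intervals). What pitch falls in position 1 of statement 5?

Grouping in 5s, the 1st note of each cell is F#4, E4, D4.
Carrying that down a 2nd forward: C4 → Bb3.

Bb3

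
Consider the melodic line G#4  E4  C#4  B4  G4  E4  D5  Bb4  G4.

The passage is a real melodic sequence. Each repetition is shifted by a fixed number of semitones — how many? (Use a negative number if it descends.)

3

Unit = 3 notes; the statements start on G#4, B4, D5, moving up a 3rd each time.
G#4→B4 is 71 − 68 = 3 semitones.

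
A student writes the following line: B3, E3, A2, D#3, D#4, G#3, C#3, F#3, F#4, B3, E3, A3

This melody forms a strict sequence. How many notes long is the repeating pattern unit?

There are 12 notes; a 4-note unit gives 3 cells:
B3 E3 A2 D#3 | D#4 G#3 C#3 F#3 | F#4 B3 E3 A3
Each cell is the previous one up a 3rd — so the unit is 4 notes.

4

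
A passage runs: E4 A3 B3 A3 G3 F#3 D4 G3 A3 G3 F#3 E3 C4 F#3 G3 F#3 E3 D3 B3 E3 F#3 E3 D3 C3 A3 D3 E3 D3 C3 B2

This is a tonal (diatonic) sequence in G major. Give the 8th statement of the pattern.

Taking 6-note groups, the heads are E4, D4, C4, B3, A3: the pattern moves down a 2nd.
Carrying on: G3 → F#3 → E3.
From E3 the diatonic shape gives E3 A2 B2 A2 G2 F#2.

E3 A2 B2 A2 G2 F#2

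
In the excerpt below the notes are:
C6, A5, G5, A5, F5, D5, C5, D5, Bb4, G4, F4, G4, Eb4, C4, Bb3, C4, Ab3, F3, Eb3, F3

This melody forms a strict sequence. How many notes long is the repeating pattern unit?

20 notes total. Splitting into 5 groups of 4:
C6 A5 G5 A5 | F5 D5 C5 D5 | Bb4 G4 F4 G4 | Eb4 C4 Bb3 C4 | Ab3 F3 Eb3 F3
Every group is a transposition down a 5th of the one before; no shorter unit works.

4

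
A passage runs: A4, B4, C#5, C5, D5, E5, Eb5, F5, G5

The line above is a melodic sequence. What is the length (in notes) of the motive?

3

There are 9 notes; a 3-note unit gives 3 cells:
A4 B4 C#5 | C5 D5 E5 | Eb5 F5 G5
Every group is a transposition up a 3rd of the one before; no shorter unit works.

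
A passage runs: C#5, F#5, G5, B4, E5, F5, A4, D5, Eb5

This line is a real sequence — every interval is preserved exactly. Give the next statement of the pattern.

With a 3-note motive the entries are C#5, B4, A4, each down a 2nd from the previous.
From G4 the exact shape gives G4 C5 Db5.

G4 C5 Db5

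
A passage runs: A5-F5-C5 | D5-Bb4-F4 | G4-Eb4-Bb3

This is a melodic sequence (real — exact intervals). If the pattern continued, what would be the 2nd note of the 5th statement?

With 3-note cells, note 2 of each statement runs F5, Bb4, Eb4.
Each moves down a 5th. Continuing: Ab3 → Db3.

Db3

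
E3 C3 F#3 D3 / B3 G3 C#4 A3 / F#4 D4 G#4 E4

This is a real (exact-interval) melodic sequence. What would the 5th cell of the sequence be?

G#5 E5 A#5 F#5

Unit = 4 notes; the statements start on E3, B3, F#4, moving up a 5th each time.
Continuing the starts: C#5 → G#5.
So cell 5 is G#5 E5 A#5 F#5.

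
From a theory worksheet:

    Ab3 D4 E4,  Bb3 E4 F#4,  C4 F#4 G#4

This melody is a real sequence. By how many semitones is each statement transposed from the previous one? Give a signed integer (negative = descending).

With a 3-note motive the entries are Ab3, Bb3, C4, each up a 2nd from the previous.
Ab3 to Bb3 spans +2 semitones.

2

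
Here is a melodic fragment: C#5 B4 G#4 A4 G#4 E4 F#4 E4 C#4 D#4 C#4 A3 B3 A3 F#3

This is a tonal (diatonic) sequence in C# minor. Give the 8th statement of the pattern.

C#3 B2 G#2

The 3-note cells begin on C#5, A4, F#4, D#4, B3 — each down a 3rd from the last.
Extending down a 3rd: G#3 → E3 → C#3.
From C#3 the diatonic shape gives C#3 B2 G#2.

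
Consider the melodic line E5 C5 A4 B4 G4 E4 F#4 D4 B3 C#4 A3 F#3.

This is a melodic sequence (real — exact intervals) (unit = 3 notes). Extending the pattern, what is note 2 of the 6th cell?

The unit is 3 notes. Position-2 pitches of the 4 shown cells: C5, G4, D4, A3.
Extending down a 4th: E3 → B2.

B2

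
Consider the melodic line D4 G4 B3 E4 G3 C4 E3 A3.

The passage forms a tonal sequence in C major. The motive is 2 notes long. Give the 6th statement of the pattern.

The 2-note cells begin on D4, B3, G3, E3 — each down a 3rd from the last.
Continuing the starts: C3 → A2.
From A2 the diatonic shape gives A2 D3.

A2 D3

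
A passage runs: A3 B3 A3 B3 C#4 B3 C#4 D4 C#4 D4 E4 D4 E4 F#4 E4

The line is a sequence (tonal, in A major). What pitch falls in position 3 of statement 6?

Grouping in 3s, the 3rd note of each cell is A3, B3, C#4, D4, E4.
From E4, up a 2nd gives F#4.

F#4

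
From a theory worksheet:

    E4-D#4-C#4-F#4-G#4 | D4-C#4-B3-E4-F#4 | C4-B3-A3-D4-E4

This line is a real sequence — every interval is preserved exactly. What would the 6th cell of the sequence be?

Unit = 5 notes; the statements start on E4, D4, C4, moving down a 2nd each time.
Extending down a 2nd: Bb3 → Ab3 → Gb3.
Statement 6 starts on Gb3 and keeps the same exact contour: Gb3 F3 Eb3 Ab3 Bb3.

Gb3 F3 Eb3 Ab3 Bb3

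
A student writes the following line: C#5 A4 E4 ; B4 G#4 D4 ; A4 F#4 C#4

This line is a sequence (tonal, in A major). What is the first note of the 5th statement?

F#4

Taking 3-note groups, the heads are C#5, B4, A4: the pattern moves down a 2nd.
Extending the heads down a 2nd: G#4 → F#4.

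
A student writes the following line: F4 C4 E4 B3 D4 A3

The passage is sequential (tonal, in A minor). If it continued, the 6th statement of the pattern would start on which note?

A3

Unit = 2 notes; the statements start on F4, E4, D4, moving down a 2nd each time.
Continuing: C4 → B3 → A3. Statement 6 starts on A3.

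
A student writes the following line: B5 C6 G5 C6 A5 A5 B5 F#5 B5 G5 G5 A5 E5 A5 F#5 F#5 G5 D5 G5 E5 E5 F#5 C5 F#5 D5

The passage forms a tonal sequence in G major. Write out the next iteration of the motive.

D5 E5 B4 E5 C5

Unit = 5 notes; the statements start on B5, A5, G5, F#5, E5, moving down a 2nd each time.
So cell 6 is D5 E5 B4 E5 C5.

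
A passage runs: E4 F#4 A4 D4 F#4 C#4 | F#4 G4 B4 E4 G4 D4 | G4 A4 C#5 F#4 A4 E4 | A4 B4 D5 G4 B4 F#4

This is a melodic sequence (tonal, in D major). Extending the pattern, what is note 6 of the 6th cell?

The unit is 6 notes. Position-6 pitches of the 4 shown cells: C#4, D4, E4, F#4.
Carrying that up a 2nd forward: G4 → A4.

A4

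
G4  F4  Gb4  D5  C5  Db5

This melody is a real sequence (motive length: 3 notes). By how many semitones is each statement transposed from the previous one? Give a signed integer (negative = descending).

Unit = 3 notes; the statements start on G4, D5, moving up a 5th each time.
G4 to D5 spans +7 semitones.

7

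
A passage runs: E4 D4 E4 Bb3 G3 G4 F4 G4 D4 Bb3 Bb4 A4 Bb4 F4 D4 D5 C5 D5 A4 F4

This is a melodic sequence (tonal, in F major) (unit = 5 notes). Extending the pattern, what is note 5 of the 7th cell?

E5

The unit is 5 notes. Position-5 pitches of the 4 shown cells: G3, Bb3, D4, F4.
Each moves up a 3rd. Continuing: A4 → C5 → E5.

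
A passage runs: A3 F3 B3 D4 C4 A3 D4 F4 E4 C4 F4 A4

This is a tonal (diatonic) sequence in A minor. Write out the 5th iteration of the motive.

B4 G4 C5 E5

The 4-note cells begin on A3, C4, E4 — each up a 3rd from the last.
Extending up a 3rd: G4 → B4.
Statement 5 starts on B4 and keeps the same diatonic contour: B4 G4 C5 E5.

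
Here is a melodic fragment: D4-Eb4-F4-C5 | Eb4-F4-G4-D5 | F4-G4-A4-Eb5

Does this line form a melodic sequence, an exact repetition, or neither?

sequence

Each 4-note cell is the previous one transposed up a 2nd.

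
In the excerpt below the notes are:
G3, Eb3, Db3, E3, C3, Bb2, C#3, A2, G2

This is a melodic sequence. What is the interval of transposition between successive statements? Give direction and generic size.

Unit = 3 notes; the statements start on G3, E3, C#3, moving down a 3rd each time.
From G3 to E3: down a 3rd.

down a 3rd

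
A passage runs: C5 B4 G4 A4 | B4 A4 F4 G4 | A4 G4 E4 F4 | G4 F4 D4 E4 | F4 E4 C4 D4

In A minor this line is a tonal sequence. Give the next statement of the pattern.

E4 D4 B3 C4

Unit = 4 notes; the statements start on C5, B4, A4, G4, F4, moving down a 2nd each time.
From E4 the diatonic shape gives E4 D4 B3 C4.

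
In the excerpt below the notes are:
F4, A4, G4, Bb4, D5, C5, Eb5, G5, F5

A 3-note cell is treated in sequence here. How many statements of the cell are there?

9 notes in groups of 3 gives 9/3 = 3 statements.
Starts: F4, Bb4, Eb5 — each up a 4th.

3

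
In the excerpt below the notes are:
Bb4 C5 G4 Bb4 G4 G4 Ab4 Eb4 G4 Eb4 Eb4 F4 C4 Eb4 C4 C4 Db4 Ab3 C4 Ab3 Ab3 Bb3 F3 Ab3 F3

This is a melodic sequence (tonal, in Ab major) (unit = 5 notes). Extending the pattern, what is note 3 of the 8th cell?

The unit is 5 notes. Position-3 pitches of the 5 shown cells: G4, Eb4, C4, Ab3, F3.
Carrying that down a 3rd forward: Db3 → Bb2 → G2.

G2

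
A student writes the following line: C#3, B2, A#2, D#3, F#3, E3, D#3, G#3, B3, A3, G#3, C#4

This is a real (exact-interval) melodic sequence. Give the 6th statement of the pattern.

Unit = 4 notes; the statements start on C#3, F#3, B3, moving up a 4th each time.
Extending up a 4th: E4 → A4 → D5.
From D5 the exact shape gives D5 C5 B4 E5.

D5 C5 B4 E5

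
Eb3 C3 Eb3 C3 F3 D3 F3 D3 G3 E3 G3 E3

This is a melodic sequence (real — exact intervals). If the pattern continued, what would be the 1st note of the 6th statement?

C#4

The unit is 4 notes. Position-1 pitches of the 3 shown cells: Eb3, F3, G3.
Extending up a 2nd: A3 → B3 → C#4.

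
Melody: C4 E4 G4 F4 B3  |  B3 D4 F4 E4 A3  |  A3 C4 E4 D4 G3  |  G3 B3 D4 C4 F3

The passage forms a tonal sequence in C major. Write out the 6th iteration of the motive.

The 5-note cells begin on C4, B3, A3, G3 — each down a 2nd from the last.
Extending down a 2nd: F3 → E3.
Statement 6 starts on E3 and keeps the same diatonic contour: E3 G3 B3 A3 D3.

E3 G3 B3 A3 D3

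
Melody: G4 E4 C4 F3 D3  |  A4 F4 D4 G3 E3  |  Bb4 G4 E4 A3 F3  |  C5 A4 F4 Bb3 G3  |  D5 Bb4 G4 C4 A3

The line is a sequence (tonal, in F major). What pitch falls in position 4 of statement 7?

E4

The unit is 5 notes. Position-4 pitches of the 5 shown cells: F3, G3, A3, Bb3, C4.
Each moves up a 2nd. Continuing: D4 → E4.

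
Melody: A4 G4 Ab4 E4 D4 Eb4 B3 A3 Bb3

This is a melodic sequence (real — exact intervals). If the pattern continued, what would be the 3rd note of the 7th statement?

Grouping in 3s, the 3rd note of each cell is Ab4, Eb4, Bb3.
Extending down a 4th: F3 → C3 → G2 → D2.

D2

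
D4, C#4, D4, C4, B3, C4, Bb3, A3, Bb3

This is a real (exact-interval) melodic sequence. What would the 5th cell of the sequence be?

With a 3-note motive the entries are D4, C4, Bb3, each down a 2nd from the previous.
Extending down a 2nd: Ab3 → Gb3.
Statement 5 starts on Gb3 and keeps the same exact contour: Gb3 F3 Gb3.

Gb3 F3 Gb3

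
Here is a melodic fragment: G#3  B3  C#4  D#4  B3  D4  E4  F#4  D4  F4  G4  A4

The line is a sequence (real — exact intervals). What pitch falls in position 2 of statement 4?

Ab4

With 4-note cells, note 2 of each statement runs B3, D4, F4.
From F4, up a 3rd gives Ab4.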